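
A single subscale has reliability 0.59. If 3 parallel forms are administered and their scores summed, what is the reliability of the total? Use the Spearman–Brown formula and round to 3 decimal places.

0.812

ρ_k = kρ / (1 + (k−1)ρ) = 3·0.59 / (1 + 2·0.59) = 1.770 / 2.180 = 0.812.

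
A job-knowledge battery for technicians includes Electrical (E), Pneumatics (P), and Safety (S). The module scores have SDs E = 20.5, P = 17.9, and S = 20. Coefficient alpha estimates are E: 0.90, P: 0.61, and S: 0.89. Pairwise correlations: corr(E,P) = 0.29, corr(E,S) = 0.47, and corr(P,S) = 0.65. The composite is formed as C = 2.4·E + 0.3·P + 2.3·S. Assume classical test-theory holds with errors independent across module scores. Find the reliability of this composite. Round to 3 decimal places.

Var(C) = 2.4²·20.5² + 0.3²·17.9² + 2.3²·20² + 2·[0.72·20.5·17.9·0.29 + 5.52·20.5·20·0.47 + 0.69·17.9·20·0.65] = 4565.48 + 2601.77 = 7167.25.
Because errors are independent across components, Cov(Tᵢ,Tⱼ) = Cov(Xᵢ,Xⱼ); the off-diagonal part of the true-score variance is the same as above.
True-score variance = [2.4²·20.5²·0.90 + 0.3²·17.9²·0.61 + 2.3²·20²·0.89] + 2601.77 = 4079.41 + 2601.77 = 6681.18.
Reliability = 6681.18 / 7167.25 = 0.932.

0.932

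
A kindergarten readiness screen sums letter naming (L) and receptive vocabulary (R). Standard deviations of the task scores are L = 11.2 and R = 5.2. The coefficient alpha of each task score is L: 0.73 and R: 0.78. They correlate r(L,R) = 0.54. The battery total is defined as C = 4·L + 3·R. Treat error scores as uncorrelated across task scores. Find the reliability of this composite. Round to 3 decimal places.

Var(C) = 4²·11.2² + 3²·5.2² + 2·[12·11.2·5.2·0.54] = 2250.4 + 754.79 = 3005.19.
Under uncorrelated errors the observed covariances equal the true-score covariances, so only the own-variance terms attenuate.
True-score variance = [4²·11.2²·0.73 + 3²·5.2²·0.78] + 754.79 = 1654.96 + 754.79 = 2409.75.
Reliability = 2409.75 / 3005.19 = 0.802.

0.802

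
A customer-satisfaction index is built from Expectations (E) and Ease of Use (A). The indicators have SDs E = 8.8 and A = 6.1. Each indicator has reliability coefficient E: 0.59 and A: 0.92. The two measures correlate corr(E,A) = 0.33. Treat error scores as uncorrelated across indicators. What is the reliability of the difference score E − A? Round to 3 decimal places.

Var(E−A) = 8.8² + 6.1² − 2·8.8·6.1·0.33 = 114.65 − 35.4288 = 79.2212.
Because errors are independent across components, Cov(Tᵢ,Tⱼ) = Cov(Xᵢ,Xⱼ); the off-diagonal part of the true-score variance is the same as above.
True-score variance = [8.8²·0.59 + 6.1²·0.92] − 35.4288 = 79.9228 − 35.4288 = 44.494.
Reliability = 44.494 / 79.2212 = 0.562.

0.562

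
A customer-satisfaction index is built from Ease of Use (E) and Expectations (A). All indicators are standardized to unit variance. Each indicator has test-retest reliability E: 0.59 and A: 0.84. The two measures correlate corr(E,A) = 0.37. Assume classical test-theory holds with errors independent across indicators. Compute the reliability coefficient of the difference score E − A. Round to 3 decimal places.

Var(E−A) = 1 + 1 − 2·0.37 = 2 − 0.74 = 1.26.
Under uncorrelated errors the observed covariances equal the true-score covariances, so only the own-variance terms attenuate.
True-score variance = [0.59 + 0.84] − 0.74 = 1.43 − 0.74 = 0.69.
Reliability = 0.69 / 1.26 = 0.548.

0.548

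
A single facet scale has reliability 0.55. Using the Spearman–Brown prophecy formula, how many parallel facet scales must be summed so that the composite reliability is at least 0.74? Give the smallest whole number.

k ≥ ρ*(1−ρ₁)/(ρ₁(1−ρ*)) = 0.74·0.45 / (0.55·0.26) = 2.329.
Smallest integer k = 3.

3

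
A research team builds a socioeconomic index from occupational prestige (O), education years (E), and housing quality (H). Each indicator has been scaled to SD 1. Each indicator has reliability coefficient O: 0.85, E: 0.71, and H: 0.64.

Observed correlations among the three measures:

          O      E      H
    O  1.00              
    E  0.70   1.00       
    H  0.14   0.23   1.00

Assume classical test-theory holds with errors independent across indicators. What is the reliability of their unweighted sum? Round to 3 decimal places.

0.844

Var(O+E+H) = 3 + 2·[0.70 + 0.14 + 0.23] = 3 + 2.14 = 5.14.
With uncorrelated errors the cross-covariances are all true-score covariance, so they carry over unchanged; only the diagonal terms shrink to ρᵢσᵢ².
True-score variance = [0.85 + 0.71 + 0.64] + 2.14 = 2.2 + 2.14 = 4.34.
Reliability = 4.34 / 5.14 = 0.844.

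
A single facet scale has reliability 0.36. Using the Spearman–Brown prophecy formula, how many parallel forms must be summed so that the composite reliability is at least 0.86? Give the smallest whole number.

11

k ≥ ρ*(1−ρ₁)/(ρ₁(1−ρ*)) = 0.86·0.64 / (0.36·0.14) = 10.921.
Smallest integer k = 11.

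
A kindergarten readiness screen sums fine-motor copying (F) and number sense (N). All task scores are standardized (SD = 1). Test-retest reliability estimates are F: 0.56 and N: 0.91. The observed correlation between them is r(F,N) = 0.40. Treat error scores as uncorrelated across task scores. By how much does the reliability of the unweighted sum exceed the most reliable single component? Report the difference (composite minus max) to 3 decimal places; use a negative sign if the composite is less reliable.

Var(sum) = 2 + 0.8 = 2.8; true-score variance = 1.47 + 0.8 = 2.27; composite reliability = 0.8107.
Max component reliability = 0.9100.
Difference = 0.8107 − 0.9100 = -0.099.

-0.099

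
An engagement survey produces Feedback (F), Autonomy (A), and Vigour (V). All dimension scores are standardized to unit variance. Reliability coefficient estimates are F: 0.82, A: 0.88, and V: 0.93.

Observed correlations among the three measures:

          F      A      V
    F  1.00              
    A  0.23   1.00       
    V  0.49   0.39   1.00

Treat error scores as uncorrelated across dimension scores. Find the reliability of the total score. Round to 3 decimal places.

0.929

Var(F+A+V) = 3 + 2·[0.23 + 0.49 + 0.39] = 3 + 2.22 = 5.22.
Because errors are independent across components, Cov(Tᵢ,Tⱼ) = Cov(Xᵢ,Xⱼ); the off-diagonal part of the true-score variance is the same as above.
True-score variance = [0.82 + 0.88 + 0.93] + 2.22 = 2.63 + 2.22 = 4.85.
Reliability = 4.85 / 5.22 = 0.929.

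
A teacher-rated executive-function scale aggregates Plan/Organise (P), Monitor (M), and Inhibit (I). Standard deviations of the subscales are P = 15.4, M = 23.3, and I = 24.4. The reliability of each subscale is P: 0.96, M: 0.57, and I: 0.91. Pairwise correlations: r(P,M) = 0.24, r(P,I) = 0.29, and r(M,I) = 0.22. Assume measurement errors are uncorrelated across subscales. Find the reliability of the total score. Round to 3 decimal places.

0.853

Var(P+M+I) = 15.4² + 23.3² + 24.4² + 2·[15.4·23.3·0.24 + 15.4·24.4·0.29 + 23.3·24.4·0.22] = 1375.41 + 640.323 = 2015.73.
Under uncorrelated errors the observed covariances equal the true-score covariances, so only the own-variance terms attenuate.
True-score variance = [15.4²·0.96 + 23.3²·0.57 + 24.4²·0.91] + 640.323 = 1078.9 + 640.323 = 1719.22.
Reliability = 1719.22 / 2015.73 = 0.853.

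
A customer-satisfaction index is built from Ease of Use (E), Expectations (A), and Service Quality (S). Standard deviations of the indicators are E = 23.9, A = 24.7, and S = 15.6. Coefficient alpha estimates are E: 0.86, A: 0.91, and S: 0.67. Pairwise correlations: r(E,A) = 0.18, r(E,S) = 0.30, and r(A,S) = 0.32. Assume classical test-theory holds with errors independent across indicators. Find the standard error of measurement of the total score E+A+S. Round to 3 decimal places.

Var(total) = 1424.66 + 682.828 = 2107.49.
True-score variance = 1209.47 + 682.828 = 1892.3, so reliability = 0.8979.
Error variance = 2107.49 − 1892.3 = 215.186; SEM = √215.186 = 14.669.

14.669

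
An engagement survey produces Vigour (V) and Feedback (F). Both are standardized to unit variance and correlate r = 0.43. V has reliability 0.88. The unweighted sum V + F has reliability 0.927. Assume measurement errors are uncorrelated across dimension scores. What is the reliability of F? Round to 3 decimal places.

0.911

Var(V+F) = 2 + 2·0.43 = 2.860.
True-score variance = ρ_V + ρ_F + 2·0.43, so 0.927 = (0.88 + ρ_F + 0.86) / 2.860.
ρ_F = 0.927·2.860 − 0.88 − 0.86 = 0.911.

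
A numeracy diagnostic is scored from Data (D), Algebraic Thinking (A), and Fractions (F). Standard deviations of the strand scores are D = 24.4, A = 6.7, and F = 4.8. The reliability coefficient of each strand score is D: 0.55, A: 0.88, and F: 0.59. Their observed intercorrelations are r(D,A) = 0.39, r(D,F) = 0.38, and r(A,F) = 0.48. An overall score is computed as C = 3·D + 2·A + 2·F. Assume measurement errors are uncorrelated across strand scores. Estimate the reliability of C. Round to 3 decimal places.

Var(C) = 3²·24.4² + 2²·6.7² + 2²·4.8² + 2·[6·24.4·6.7·0.39 + 6·24.4·4.8·0.38 + 4·6.7·4.8·0.48] = 5629.96 + 1422.65 = 7052.61.
Because errors are independent across components, Cov(Tᵢ,Tⱼ) = Cov(Xᵢ,Xⱼ); the off-diagonal part of the true-score variance is the same as above.
True-score variance = [3²·24.4²·0.55 + 2²·6.7²·0.88 + 2²·4.8²·0.59] + 1422.65 = 3159.42 + 1422.65 = 4582.07.
Reliability = 4582.07 / 7052.61 = 0.650.

0.650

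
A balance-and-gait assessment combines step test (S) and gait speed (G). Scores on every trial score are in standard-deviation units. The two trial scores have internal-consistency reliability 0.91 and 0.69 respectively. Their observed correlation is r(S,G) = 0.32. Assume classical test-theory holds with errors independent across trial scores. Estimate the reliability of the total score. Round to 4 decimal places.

0.8485

Var(S+G) = 2 + 2·[0.32] = 2 + 0.64 = 2.64.
Because errors are independent across components, Cov(Tᵢ,Tⱼ) = Cov(Xᵢ,Xⱼ); the off-diagonal part of the true-score variance is the same as above.
True-score variance = [0.91 + 0.69] + 0.64 = 1.6 + 0.64 = 2.24.
Reliability = 2.24 / 2.64 = 0.8485.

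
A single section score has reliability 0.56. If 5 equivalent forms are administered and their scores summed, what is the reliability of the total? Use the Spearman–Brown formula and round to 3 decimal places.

0.864

ρ_k = kρ / (1 + (k−1)ρ) = 5·0.56 / (1 + 4·0.56) = 2.800 / 3.240 = 0.864.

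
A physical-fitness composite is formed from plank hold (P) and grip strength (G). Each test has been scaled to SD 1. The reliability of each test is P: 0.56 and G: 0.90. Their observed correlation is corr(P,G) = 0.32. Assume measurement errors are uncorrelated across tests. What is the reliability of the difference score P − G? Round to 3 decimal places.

0.603

Var(P−G) = 1 + 1 − 2·0.32 = 2 − 0.64 = 1.36.
Under uncorrelated errors the observed covariances equal the true-score covariances, so only the own-variance terms attenuate.
True-score variance = [0.56 + 0.90] − 0.64 = 1.46 − 0.64 = 0.82.
Reliability = 0.82 / 1.36 = 0.603.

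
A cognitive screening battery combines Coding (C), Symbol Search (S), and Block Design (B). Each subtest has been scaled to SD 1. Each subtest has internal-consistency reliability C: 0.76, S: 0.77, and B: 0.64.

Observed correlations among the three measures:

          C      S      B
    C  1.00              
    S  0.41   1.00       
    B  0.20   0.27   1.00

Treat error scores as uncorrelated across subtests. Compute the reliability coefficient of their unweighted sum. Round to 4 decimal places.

Var(C+S+B) = 3 + 2·[0.41 + 0.20 + 0.27] = 3 + 1.76 = 4.76.
Under uncorrelated errors the observed covariances equal the true-score covariances, so only the own-variance terms attenuate.
True-score variance = [0.76 + 0.77 + 0.64] + 1.76 = 2.17 + 1.76 = 3.93.
Reliability = 3.93 / 4.76 = 0.8256.

0.8256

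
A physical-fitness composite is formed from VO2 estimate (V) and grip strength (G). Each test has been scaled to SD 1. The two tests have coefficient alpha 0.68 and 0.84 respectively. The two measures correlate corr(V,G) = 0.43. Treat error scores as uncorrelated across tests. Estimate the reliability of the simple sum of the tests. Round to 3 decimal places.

Var(V+G) = 2 + 2·[0.43] = 2 + 0.86 = 2.86.
Because errors are independent across components, Cov(Tᵢ,Tⱼ) = Cov(Xᵢ,Xⱼ); the off-diagonal part of the true-score variance is the same as above.
True-score variance = [0.68 + 0.84] + 0.86 = 1.52 + 0.86 = 2.38.
Reliability = 2.38 / 2.86 = 0.832.

0.832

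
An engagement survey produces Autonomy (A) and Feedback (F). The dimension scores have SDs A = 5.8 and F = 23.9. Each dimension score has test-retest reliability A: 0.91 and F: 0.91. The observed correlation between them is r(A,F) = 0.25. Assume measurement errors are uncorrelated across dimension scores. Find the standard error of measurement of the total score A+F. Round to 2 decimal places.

Var(total) = 604.85 + 69.31 = 674.16.
True-score variance = 550.413 + 69.31 = 619.723, so reliability = 0.9193.
Error variance = 674.16 − 619.723 = 54.4365; SEM = √54.4365 = 7.38.

7.38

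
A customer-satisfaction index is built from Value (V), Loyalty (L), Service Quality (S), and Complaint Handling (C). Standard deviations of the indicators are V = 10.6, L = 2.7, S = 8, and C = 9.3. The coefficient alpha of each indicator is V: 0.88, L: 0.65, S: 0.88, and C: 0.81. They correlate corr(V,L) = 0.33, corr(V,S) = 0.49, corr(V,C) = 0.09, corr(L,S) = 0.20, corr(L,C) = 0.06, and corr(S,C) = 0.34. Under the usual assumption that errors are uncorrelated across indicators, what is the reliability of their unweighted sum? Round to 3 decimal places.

Var(V+L+S+C) = 10.6² + 2.7² + 8² + 9.3² + 2·[10.6·2.7·0.33 + 10.6·8·0.49 + 10.6·9.3·0.09 + 2.7·8·0.20 + 2.7·9.3·0.06 + 8·9.3·0.34] = 270.14 + 181.983 = 452.123.
Because errors are independent across components, Cov(Tᵢ,Tⱼ) = Cov(Xᵢ,Xⱼ); the off-diagonal part of the true-score variance is the same as above.
True-score variance = [10.6²·0.88 + 2.7²·0.65 + 8²·0.88 + 9.3²·0.81] + 181.983 = 229.992 + 181.983 = 411.975.
Reliability = 411.975 / 452.123 = 0.911.

0.911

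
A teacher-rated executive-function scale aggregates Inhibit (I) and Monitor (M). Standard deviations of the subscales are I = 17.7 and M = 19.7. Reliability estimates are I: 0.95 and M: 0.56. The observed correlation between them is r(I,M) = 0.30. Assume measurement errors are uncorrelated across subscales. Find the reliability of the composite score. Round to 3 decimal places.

Var(I+M) = 17.7² + 19.7² + 2·[17.7·19.7·0.30] = 701.38 + 209.214 = 910.594.
Under uncorrelated errors the observed covariances equal the true-score covariances, so only the own-variance terms attenuate.
True-score variance = [17.7²·0.95 + 19.7²·0.56] + 209.214 = 514.956 + 209.214 = 724.17.
Reliability = 724.17 / 910.594 = 0.795.

0.795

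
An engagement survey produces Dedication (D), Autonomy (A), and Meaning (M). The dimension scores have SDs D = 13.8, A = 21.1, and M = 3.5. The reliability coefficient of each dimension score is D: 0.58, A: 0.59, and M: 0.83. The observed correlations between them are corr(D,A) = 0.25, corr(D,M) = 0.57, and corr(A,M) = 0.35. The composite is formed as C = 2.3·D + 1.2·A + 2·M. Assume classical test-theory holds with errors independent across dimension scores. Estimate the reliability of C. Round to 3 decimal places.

Var(C) = 2.3²·13.8² + 1.2²·21.1² + 2²·3.5² + 2·[2.76·13.8·21.1·0.25 + 4.6·13.8·3.5·0.57 + 2.4·21.1·3.5·0.35] = 1697.53 + 779.182 = 2476.71.
Under uncorrelated errors the observed covariances equal the true-score covariances, so only the own-variance terms attenuate.
True-score variance = [2.3²·13.8²·0.58 + 1.2²·21.1²·0.59 + 2²·3.5²·0.83] + 779.182 = 1003.23 + 779.182 = 1782.41.
Reliability = 1782.41 / 2476.71 = 0.720.

0.720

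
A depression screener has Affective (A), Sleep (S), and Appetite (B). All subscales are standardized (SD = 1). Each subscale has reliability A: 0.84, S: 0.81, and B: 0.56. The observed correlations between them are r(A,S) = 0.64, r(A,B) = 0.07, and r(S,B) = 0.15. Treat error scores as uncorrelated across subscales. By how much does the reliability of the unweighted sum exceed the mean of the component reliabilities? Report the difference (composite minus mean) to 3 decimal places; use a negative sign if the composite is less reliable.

Var(sum) = 3 + 1.72 = 4.72; true-score variance = 2.21 + 1.72 = 3.93; composite reliability = 0.8326.
Mean component reliability = 0.7367.
Difference = 0.8326 − 0.7367 = 0.096.

0.096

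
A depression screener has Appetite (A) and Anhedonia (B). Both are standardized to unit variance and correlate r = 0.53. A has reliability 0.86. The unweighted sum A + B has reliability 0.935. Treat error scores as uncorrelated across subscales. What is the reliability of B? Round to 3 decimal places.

0.941

Var(A+B) = 2 + 2·0.53 = 3.060.
True-score variance = ρ_A + ρ_B + 2·0.53, so 0.935 = (0.86 + ρ_B + 1.06) / 3.060.
ρ_B = 0.935·3.060 − 0.86 − 1.06 = 0.941.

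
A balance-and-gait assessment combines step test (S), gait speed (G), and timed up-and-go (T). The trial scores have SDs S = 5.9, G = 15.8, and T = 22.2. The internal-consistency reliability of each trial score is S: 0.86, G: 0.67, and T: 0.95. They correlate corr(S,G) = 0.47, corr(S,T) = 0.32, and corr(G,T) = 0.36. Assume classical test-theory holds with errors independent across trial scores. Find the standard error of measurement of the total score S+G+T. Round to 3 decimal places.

Var(total) = 777.29 + 424.001 = 1201.29.
True-score variance = 665.393 + 424.001 = 1089.39, so reliability = 0.9069.
Error variance = 1201.29 − 1089.39 = 111.897; SEM = √111.897 = 10.578.

10.578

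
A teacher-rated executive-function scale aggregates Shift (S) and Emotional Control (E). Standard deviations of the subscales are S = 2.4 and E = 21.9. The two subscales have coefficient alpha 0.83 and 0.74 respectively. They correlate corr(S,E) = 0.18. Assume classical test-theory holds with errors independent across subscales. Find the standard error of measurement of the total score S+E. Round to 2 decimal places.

11.21

Var(total) = 485.37 + 18.9216 = 504.292.
True-score variance = 359.692 + 18.9216 = 378.614, so reliability = 0.7508.
Error variance = 504.292 − 378.614 = 125.678; SEM = √125.678 = 11.21.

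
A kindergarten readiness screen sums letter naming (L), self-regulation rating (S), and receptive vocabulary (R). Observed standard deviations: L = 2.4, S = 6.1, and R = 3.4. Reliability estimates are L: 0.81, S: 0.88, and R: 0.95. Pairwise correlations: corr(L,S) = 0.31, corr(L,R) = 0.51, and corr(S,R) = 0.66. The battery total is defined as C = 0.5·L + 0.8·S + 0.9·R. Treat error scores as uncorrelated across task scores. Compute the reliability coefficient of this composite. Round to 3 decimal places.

Var(C) = 0.5²·2.4² + 0.8²·6.1² + 0.9²·3.4² + 2·[0.4·2.4·6.1·0.31 + 0.45·2.4·3.4·0.51 + 0.72·6.1·3.4·0.66] = 34.618 + 27.0875 = 61.7055.
Because errors are independent across components, Cov(Tᵢ,Tⱼ) = Cov(Xᵢ,Xⱼ); the off-diagonal part of the true-score variance is the same as above.
True-score variance = [0.5²·2.4²·0.81 + 0.8²·6.1²·0.88 + 0.9²·3.4²·0.95] + 27.0875 = 31.0185 + 27.0875 = 58.1059.
Reliability = 58.1059 / 61.7055 = 0.942.

0.942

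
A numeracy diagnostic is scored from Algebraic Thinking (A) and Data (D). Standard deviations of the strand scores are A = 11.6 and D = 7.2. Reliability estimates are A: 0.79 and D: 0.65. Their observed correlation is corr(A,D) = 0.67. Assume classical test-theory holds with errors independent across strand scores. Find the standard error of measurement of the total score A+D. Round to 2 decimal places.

6.81

Var(total) = 186.4 + 111.917 = 298.317.
True-score variance = 139.998 + 111.917 = 251.915, so reliability = 0.8445.
Error variance = 298.317 − 251.915 = 46.4016; SEM = √46.4016 = 6.81.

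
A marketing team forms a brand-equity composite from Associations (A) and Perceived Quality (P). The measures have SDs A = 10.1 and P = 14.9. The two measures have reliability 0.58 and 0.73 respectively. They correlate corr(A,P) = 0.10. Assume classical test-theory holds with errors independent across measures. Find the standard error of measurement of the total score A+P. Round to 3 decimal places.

10.138

Var(total) = 324.02 + 30.098 = 354.118.
True-score variance = 221.233 + 30.098 = 251.331, so reliability = 0.7097.
Error variance = 354.118 − 251.331 = 102.787; SEM = √102.787 = 10.138.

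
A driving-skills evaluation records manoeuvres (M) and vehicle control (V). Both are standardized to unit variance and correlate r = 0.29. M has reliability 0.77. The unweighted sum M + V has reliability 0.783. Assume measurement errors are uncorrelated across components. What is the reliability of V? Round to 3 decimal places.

Var(M+V) = 2 + 2·0.29 = 2.580.
True-score variance = ρ_M + ρ_V + 2·0.29, so 0.783 = (0.77 + ρ_V + 0.58) / 2.580.
ρ_V = 0.783·2.580 − 0.77 − 0.58 = 0.670.

0.670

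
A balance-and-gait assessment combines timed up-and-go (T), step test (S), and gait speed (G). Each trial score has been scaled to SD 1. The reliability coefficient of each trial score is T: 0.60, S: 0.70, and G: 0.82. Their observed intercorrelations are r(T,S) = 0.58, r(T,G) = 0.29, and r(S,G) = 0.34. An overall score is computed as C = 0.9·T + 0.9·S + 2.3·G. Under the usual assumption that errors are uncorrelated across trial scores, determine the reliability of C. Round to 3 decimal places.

Var(C) = 0.9² + 0.9² + 2.3² + 2·[0.81·0.58 + 2.07·0.29 + 2.07·0.34] = 6.91 + 3.5478 = 10.4578.
Because errors are independent across components, Cov(Tᵢ,Tⱼ) = Cov(Xᵢ,Xⱼ); the off-diagonal part of the true-score variance is the same as above.
True-score variance = [0.9²·0.60 + 0.9²·0.70 + 2.3²·0.82] + 3.5478 = 5.3908 + 3.5478 = 8.9386.
Reliability = 8.9386 / 10.4578 = 0.855.

0.855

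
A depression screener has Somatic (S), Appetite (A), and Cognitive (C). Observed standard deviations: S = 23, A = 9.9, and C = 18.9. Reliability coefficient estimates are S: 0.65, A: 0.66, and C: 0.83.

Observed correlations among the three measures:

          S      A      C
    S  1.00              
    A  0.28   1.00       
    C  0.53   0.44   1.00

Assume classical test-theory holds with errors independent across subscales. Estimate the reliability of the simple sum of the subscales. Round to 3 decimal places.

Var(S+A+C) = 23² + 9.9² + 18.9² + 2·[23·9.9·0.28 + 23·18.9·0.53 + 9.9·18.9·0.44] = 984.22 + 752.951 = 1737.17.
With uncorrelated errors the cross-covariances are all true-score covariance, so they carry over unchanged; only the diagonal terms shrink to ρᵢσᵢ².
True-score variance = [23²·0.65 + 9.9²·0.66 + 18.9²·0.83] + 752.951 = 705.021 + 752.951 = 1457.97.
Reliability = 1457.97 / 1737.17 = 0.839.

0.839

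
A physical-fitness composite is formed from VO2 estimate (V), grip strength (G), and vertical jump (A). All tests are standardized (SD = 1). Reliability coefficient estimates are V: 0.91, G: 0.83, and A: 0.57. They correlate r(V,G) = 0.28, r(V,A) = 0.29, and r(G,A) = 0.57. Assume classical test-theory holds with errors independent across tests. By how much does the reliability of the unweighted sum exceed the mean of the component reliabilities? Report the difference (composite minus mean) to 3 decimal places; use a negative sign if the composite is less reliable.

Var(sum) = 3 + 2.28 = 5.28; true-score variance = 2.31 + 2.28 = 4.59; composite reliability = 0.8693.
Mean component reliability = 0.7700.
Difference = 0.8693 − 0.7700 = 0.099.

0.099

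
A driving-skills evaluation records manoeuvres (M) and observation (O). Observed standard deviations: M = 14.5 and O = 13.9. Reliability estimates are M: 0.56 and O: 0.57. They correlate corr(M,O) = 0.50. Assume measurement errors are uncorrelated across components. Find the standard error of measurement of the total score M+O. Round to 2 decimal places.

13.25

Var(total) = 403.46 + 201.55 = 605.01.
True-score variance = 227.87 + 201.55 = 429.42, so reliability = 0.7098.
Error variance = 605.01 − 429.42 = 175.59; SEM = √175.59 = 13.25.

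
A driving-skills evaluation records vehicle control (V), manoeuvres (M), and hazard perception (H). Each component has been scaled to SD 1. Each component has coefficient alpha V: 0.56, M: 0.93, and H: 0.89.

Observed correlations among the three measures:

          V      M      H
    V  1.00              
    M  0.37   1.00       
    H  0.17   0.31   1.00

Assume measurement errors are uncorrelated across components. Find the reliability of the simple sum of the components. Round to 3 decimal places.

Var(V+M+H) = 3 + 2·[0.37 + 0.17 + 0.31] = 3 + 1.7 = 4.7.
With uncorrelated errors the cross-covariances are all true-score covariance, so they carry over unchanged; only the diagonal terms shrink to ρᵢσᵢ².
True-score variance = [0.56 + 0.93 + 0.89] + 1.7 = 2.38 + 1.7 = 4.08.
Reliability = 4.08 / 4.7 = 0.868.

0.868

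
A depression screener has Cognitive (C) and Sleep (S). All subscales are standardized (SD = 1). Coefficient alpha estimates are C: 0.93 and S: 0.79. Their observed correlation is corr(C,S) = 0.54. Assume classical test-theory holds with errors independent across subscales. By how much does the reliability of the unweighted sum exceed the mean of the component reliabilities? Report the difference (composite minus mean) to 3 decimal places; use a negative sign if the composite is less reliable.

Var(sum) = 2 + 1.08 = 3.08; true-score variance = 1.72 + 1.08 = 2.8; composite reliability = 0.9091.
Mean component reliability = 0.8600.
Difference = 0.9091 − 0.8600 = 0.049.

0.049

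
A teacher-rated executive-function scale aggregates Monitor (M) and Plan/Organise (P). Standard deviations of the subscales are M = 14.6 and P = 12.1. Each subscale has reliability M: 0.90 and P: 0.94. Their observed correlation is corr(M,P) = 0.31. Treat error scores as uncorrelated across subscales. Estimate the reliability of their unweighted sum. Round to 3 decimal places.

0.936

Var(M+P) = 14.6² + 12.1² + 2·[14.6·12.1·0.31] = 359.57 + 109.529 = 469.099.
Under uncorrelated errors the observed covariances equal the true-score covariances, so only the own-variance terms attenuate.
True-score variance = [14.6²·0.90 + 12.1²·0.94] + 109.529 = 329.469 + 109.529 = 438.999.
Reliability = 438.999 / 469.099 = 0.936.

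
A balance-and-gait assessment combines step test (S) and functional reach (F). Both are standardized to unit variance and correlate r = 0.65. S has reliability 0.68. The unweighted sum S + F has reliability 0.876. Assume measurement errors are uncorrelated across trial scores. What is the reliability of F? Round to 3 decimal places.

Var(S+F) = 2 + 2·0.65 = 3.300.
True-score variance = ρ_S + ρ_F + 2·0.65, so 0.876 = (0.68 + ρ_F + 1.30) / 3.300.
ρ_F = 0.876·3.300 − 0.68 − 1.30 = 0.911.

0.911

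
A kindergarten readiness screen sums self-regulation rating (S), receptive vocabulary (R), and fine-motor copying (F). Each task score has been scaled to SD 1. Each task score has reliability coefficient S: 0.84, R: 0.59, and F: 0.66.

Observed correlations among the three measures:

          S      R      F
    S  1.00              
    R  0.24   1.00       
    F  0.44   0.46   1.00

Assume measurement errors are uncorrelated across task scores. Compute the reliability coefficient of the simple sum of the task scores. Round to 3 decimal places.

Var(S+R+F) = 3 + 2·[0.24 + 0.44 + 0.46] = 3 + 2.28 = 5.28.
Because errors are independent across components, Cov(Tᵢ,Tⱼ) = Cov(Xᵢ,Xⱼ); the off-diagonal part of the true-score variance is the same as above.
True-score variance = [0.84 + 0.59 + 0.66] + 2.28 = 2.09 + 2.28 = 4.37.
Reliability = 4.37 / 5.28 = 0.828.

0.828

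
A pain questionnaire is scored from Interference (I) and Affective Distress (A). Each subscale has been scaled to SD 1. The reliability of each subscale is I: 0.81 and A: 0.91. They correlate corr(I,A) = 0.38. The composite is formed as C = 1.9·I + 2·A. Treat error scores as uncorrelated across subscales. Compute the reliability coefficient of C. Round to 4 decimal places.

Var(C) = 1.9² + 2² + 2·[3.8·0.38] = 7.61 + 2.888 = 10.498.
With uncorrelated errors the cross-covariances are all true-score covariance, so they carry over unchanged; only the diagonal terms shrink to ρᵢσᵢ².
True-score variance = [1.9²·0.81 + 2²·0.91] + 2.888 = 6.5641 + 2.888 = 9.4521.
Reliability = 9.4521 / 10.498 = 0.9004.

0.9004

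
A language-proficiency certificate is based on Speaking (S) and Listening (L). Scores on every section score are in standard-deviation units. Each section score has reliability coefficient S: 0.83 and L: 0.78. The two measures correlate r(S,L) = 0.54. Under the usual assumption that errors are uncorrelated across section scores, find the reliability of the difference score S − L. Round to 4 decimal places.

0.5761

Var(S−L) = 1 + 1 − 2·0.54 = 2 − 1.08 = 0.92.
Under uncorrelated errors the observed covariances equal the true-score covariances, so only the own-variance terms attenuate.
True-score variance = [0.83 + 0.78] − 1.08 = 1.61 − 1.08 = 0.53.
Reliability = 0.53 / 0.92 = 0.5761.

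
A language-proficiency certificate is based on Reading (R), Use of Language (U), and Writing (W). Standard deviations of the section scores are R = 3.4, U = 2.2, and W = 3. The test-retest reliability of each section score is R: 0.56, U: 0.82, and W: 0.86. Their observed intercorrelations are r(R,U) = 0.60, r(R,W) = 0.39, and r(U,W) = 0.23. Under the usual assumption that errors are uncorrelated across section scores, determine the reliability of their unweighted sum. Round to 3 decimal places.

0.841

Var(R+U+W) = 3.4² + 2.2² + 3² + 2·[3.4·2.2·0.60 + 3.4·3·0.39 + 2.2·3·0.23] = 25.4 + 19.968 = 45.368.
Under uncorrelated errors the observed covariances equal the true-score covariances, so only the own-variance terms attenuate.
True-score variance = [3.4²·0.56 + 2.2²·0.82 + 3²·0.86] + 19.968 = 18.1824 + 19.968 = 38.1504.
Reliability = 38.1504 / 45.368 = 0.841.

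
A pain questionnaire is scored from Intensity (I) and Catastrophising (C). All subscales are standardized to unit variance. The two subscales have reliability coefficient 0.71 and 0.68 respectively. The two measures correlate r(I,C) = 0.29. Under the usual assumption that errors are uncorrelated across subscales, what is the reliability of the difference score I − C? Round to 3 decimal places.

0.570

Var(I−C) = 1 + 1 − 2·0.29 = 2 − 0.58 = 1.42.
Because errors are independent across components, Cov(Tᵢ,Tⱼ) = Cov(Xᵢ,Xⱼ); the off-diagonal part of the true-score variance is the same as above.
True-score variance = [0.71 + 0.68] − 0.58 = 1.39 − 0.58 = 0.81.
Reliability = 0.81 / 1.42 = 0.570.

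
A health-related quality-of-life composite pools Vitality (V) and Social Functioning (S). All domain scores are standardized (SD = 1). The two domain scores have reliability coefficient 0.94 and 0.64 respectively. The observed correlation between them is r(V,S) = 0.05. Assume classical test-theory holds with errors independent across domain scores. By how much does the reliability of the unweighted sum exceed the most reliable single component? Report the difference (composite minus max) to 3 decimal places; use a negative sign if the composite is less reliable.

-0.140

Var(sum) = 2 + 0.1 = 2.1; true-score variance = 1.58 + 0.1 = 1.68; composite reliability = 0.8000.
Max component reliability = 0.9400.
Difference = 0.8000 − 0.9400 = -0.140.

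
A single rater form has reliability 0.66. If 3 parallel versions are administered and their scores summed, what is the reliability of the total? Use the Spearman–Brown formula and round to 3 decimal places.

ρ_k = kρ / (1 + (k−1)ρ) = 3·0.66 / (1 + 2·0.66) = 1.980 / 2.320 = 0.853.

0.853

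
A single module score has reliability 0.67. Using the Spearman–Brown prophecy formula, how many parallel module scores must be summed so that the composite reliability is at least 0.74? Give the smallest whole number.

2

k ≥ ρ*(1−ρ₁)/(ρ₁(1−ρ*)) = 0.74·0.33 / (0.67·0.26) = 1.402.
Smallest integer k = 2.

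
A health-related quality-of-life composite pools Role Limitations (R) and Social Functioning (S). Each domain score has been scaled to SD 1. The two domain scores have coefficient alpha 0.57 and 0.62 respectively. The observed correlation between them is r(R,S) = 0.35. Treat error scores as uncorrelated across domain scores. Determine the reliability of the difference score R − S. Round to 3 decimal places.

Var(R−S) = 1 + 1 − 2·0.35 = 2 − 0.7 = 1.3.
Because errors are independent across components, Cov(Tᵢ,Tⱼ) = Cov(Xᵢ,Xⱼ); the off-diagonal part of the true-score variance is the same as above.
True-score variance = [0.57 + 0.62] − 0.7 = 1.19 − 0.7 = 0.49.
Reliability = 0.49 / 1.3 = 0.377.

0.377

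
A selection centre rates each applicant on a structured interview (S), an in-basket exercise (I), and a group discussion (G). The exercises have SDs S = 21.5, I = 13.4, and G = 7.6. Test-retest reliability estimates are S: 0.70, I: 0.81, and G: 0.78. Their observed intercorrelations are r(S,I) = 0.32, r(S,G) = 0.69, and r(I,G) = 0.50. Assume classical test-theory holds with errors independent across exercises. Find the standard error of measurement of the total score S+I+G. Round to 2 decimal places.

Var(total) = 699.57 + 511.716 = 1211.29.
True-score variance = 514.071 + 511.716 = 1025.79, so reliability = 0.8469.
Error variance = 1211.29 − 1025.79 = 185.499; SEM = √185.499 = 13.62.

13.62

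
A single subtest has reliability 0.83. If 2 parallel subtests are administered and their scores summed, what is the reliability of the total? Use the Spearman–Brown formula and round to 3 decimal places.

0.907

ρ_k = kρ / (1 + (k−1)ρ) = 2·0.83 / (1 + 1·0.83) = 1.660 / 1.830 = 0.907.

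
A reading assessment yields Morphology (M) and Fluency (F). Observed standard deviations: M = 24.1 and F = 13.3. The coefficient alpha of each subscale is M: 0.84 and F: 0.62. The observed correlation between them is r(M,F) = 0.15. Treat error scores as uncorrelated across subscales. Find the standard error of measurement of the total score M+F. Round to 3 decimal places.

12.655

Var(total) = 757.7 + 96.159 = 853.859.
True-score variance = 597.552 + 96.159 = 693.711, so reliability = 0.8124.
Error variance = 853.859 − 693.711 = 160.148; SEM = √160.148 = 12.655.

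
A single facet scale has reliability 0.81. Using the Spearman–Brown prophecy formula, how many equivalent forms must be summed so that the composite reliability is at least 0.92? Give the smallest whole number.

k ≥ ρ*(1−ρ₁)/(ρ₁(1−ρ*)) = 0.92·0.19 / (0.81·0.08) = 2.698.
Smallest integer k = 3.

3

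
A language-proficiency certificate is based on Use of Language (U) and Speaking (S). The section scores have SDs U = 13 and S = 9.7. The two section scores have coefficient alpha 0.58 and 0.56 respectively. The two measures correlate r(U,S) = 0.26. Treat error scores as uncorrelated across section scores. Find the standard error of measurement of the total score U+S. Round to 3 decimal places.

Var(total) = 263.09 + 65.572 = 328.662.
True-score variance = 150.71 + 65.572 = 216.282, so reliability = 0.6581.
Error variance = 328.662 − 216.282 = 112.38; SEM = √112.38 = 10.601.

10.601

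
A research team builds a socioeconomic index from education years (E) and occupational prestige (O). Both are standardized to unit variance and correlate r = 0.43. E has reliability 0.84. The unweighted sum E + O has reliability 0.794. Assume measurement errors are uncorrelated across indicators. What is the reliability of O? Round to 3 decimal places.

Var(E+O) = 2 + 2·0.43 = 2.860.
True-score variance = ρ_E + ρ_O + 2·0.43, so 0.794 = (0.84 + ρ_O + 0.86) / 2.860.
ρ_O = 0.794·2.860 − 0.84 − 0.86 = 0.571.

0.571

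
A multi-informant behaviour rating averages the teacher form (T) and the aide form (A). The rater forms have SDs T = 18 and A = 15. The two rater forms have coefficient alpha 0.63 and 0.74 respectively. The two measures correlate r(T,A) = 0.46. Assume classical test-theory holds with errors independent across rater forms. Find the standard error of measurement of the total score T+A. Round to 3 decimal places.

13.356

Var(total) = 549 + 248.4 = 797.4.
True-score variance = 370.62 + 248.4 = 619.02, so reliability = 0.7763.
Error variance = 797.4 − 619.02 = 178.38; SEM = √178.38 = 13.356.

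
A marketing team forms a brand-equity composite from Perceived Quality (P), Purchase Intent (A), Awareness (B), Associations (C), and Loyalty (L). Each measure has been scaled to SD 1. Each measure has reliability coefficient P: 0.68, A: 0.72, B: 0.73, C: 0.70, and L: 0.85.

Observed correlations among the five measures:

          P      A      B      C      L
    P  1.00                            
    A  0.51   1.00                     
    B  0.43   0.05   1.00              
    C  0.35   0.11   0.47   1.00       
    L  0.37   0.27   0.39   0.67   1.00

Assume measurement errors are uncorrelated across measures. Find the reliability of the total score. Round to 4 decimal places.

Var(P+A+B+C+L) = 5 + 2·[0.51 + 0.43 + 0.35 + 0.37 + 0.05 + 0.11 + 0.27 + 0.47 + 0.39 + 0.67] = 5 + 7.24 = 12.24.
Because errors are independent across components, Cov(Tᵢ,Tⱼ) = Cov(Xᵢ,Xⱼ); the off-diagonal part of the true-score variance is the same as above.
True-score variance = [0.68 + 0.72 + 0.73 + 0.70 + 0.85] + 7.24 = 3.68 + 7.24 = 10.92.
Reliability = 10.92 / 12.24 = 0.8922.

0.8922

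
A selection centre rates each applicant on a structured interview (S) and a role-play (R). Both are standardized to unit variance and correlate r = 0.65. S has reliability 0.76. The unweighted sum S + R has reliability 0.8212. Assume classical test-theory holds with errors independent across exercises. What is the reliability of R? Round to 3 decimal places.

0.650

Var(S+R) = 2 + 2·0.65 = 3.300.
True-score variance = ρ_S + ρ_R + 2·0.65, so 0.8212 = (0.76 + ρ_R + 1.30) / 3.300.
ρ_R = 0.8212·3.300 − 0.76 − 1.30 = 0.650.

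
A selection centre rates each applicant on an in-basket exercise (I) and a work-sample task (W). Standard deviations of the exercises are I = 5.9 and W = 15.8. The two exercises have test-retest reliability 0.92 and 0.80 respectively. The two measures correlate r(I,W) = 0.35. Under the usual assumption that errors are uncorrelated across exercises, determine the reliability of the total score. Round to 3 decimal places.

Var(I+W) = 5.9² + 15.8² + 2·[5.9·15.8·0.35] = 284.45 + 65.254 = 349.704.
Because errors are independent across components, Cov(Tᵢ,Tⱼ) = Cov(Xᵢ,Xⱼ); the off-diagonal part of the true-score variance is the same as above.
True-score variance = [5.9²·0.92 + 15.8²·0.80] + 65.254 = 231.737 + 65.254 = 296.991.
Reliability = 296.991 / 349.704 = 0.849.

0.849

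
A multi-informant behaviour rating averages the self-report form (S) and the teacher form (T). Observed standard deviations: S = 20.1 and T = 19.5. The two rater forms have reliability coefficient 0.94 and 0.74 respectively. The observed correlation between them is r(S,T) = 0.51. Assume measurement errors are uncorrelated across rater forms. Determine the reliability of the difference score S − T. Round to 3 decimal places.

0.680

Var(S−T) = 20.1² + 19.5² − 2·20.1·19.5·0.51 = 784.26 − 399.789 = 384.471.
Because errors are independent across components, Cov(Tᵢ,Tⱼ) = Cov(Xᵢ,Xⱼ); the off-diagonal part of the true-score variance is the same as above.
True-score variance = [20.1²·0.94 + 19.5²·0.74] − 399.789 = 661.154 − 399.789 = 261.365.
Reliability = 261.365 / 384.471 = 0.680.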